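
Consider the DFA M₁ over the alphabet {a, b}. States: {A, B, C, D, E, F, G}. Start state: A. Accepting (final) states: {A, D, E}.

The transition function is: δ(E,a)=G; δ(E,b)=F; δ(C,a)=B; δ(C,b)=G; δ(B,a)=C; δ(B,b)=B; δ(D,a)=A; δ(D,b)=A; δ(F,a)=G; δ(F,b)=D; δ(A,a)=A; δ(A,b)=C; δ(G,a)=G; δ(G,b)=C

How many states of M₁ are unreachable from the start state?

No path from A leads to D, E, F; the other 4 states are all reachable.

3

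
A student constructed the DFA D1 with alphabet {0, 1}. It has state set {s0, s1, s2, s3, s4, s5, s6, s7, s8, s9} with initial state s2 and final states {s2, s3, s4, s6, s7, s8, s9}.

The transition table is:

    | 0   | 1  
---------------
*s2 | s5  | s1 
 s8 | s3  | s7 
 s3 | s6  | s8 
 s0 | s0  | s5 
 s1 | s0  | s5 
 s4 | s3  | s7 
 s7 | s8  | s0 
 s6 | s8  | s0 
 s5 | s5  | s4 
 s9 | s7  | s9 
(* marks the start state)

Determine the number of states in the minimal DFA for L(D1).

6

Reachable states from the start: {s0,s1,s2,s3,s4,s5,s6,s7,s8}. Unreachable: {s9} — drop them.
P0 = {s2,s3,s4,s6,s7,s8} | {s0,s1,s5}.
Split {s2,s3,s4,s6,s7,s8} by δ(·,0) → {s3,s4,s6,s7,s8} and {s2}.
Split {s3,s4,s6,s7,s8} by δ(·,1) → {s3,s4,s8} and {s6,s7}.
On input 0, block {s3,s4,s8} splits into {s4,s8} and {s3}.
On input 1, block {s0,s1,s5} splits into {s0,s1} and {s5}.
Stable partition: {s4,s8} | {s0,s1} | {s2} | {s6,s7} | {s3} | {s5} — 6 equivalence classes.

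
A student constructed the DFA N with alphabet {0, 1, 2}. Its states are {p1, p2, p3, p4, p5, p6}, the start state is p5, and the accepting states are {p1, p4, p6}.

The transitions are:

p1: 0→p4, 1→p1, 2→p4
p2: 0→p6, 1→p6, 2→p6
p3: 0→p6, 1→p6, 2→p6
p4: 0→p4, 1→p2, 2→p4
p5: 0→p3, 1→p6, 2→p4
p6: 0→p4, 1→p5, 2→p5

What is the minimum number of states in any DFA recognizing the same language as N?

First remove the unreachable states {p1}; 5 states remain.
Start with accepting vs non-accepting: {p4,p6} | {p2,p3,p5}.
Refine {p4,p6} on symbol 2: members go to different blocks, giving {p4} and {p6}.
Split {p2,p3,p5} by δ(·,0) → {p2,p3} and {p5}.
No further refinement is possible. Final partition (4 blocks): {p4} | {p2,p3} | {p6} | {p5}.

4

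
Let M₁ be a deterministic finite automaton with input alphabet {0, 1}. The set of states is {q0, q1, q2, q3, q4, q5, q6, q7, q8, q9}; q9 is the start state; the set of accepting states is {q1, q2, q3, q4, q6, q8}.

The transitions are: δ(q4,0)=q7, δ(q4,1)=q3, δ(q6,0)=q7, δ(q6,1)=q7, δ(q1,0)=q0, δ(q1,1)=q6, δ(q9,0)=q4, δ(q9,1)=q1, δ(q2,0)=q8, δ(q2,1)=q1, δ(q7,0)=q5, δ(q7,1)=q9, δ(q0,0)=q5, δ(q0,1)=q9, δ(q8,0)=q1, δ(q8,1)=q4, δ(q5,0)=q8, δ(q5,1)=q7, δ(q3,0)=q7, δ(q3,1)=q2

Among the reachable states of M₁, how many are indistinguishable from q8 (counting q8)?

Initial partition by acceptance: {q1,q2,q3,q4,q6,q8} | {q0,q5,q7,q9}.
On input 0, block {q1,q2,q3,q4,q6,q8} splits into {q1,q3,q4,q6} and {q2,q8}.
On input 1, block {q1,q3,q4,q6} splits into {q1,q4} and {q3} and {q6}.
On input 1, block {q1,q4} splits into {q1} and {q4}.
Refine {q0,q5,q7,q9} on symbol 0: members go to different blocks, giving {q0,q7} and {q5} and {q9}.
On input 0, block {q2,q8} splits into {q2} and {q8}.
Stable partition: {q1} | {q0,q7} | {q2} | {q3} | {q6} | {q4} | {q5} | {q9} | {q8} — 9 equivalence classes.
State q8 belongs to the block {q8}, which has 1 states.

1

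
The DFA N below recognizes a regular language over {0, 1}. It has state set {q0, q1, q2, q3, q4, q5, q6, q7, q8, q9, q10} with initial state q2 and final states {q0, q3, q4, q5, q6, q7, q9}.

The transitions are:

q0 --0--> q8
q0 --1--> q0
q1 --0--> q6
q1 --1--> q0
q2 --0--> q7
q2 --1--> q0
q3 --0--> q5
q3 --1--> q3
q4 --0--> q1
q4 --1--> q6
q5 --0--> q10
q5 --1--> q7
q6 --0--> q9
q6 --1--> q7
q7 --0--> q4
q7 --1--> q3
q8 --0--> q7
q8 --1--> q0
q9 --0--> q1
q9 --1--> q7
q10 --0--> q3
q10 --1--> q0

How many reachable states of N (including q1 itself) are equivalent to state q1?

Every state is reachable, so we keep all 11.
Start with accepting vs non-accepting: {q0,q3,q4,q5,q6,q7,q9} | {q1,q2,q8,q10}.
Refine {q0,q3,q4,q5,q6,q7,q9} on symbol 0: members go to different blocks, giving {q0,q4,q5,q9} and {q3,q6,q7}.
Refine {q0,q4,q5,q9} on symbol 1: members go to different blocks, giving {q4,q5,q9} and {q0}.
No further refinement is possible. Final partition (4 blocks): {q4,q5,q9} | {q1,q2,q8,q10} | {q3,q6,q7} | {q0}.
The equivalence class containing q1 is {q1,q2,q8,q10}, of size 4.

4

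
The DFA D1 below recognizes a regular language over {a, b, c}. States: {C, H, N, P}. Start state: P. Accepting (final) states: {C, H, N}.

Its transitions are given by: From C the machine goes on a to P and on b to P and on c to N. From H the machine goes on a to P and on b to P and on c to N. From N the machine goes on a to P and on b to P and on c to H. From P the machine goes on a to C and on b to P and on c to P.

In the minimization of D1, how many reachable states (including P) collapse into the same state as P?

1

Initial partition by acceptance: {C,H,N} | {P}.
Stable partition: {C,H,N} | {P} — 2 equivalence classes.
State P belongs to the block {P}, which has 1 states.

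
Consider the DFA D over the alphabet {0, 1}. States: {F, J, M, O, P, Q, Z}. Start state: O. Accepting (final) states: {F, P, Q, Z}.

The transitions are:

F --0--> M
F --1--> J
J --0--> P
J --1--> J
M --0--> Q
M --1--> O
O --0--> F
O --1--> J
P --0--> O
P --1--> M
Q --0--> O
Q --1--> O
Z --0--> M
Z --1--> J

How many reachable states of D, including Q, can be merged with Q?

3

States {Z} cannot be reached from the start state, so discard them.
P0 = {F,P,Q} | {J,M,O}.
Stable partition: {F,P,Q} | {J,M,O} — 2 equivalence classes.
The equivalence class containing Q is {F,P,Q}, of size 3.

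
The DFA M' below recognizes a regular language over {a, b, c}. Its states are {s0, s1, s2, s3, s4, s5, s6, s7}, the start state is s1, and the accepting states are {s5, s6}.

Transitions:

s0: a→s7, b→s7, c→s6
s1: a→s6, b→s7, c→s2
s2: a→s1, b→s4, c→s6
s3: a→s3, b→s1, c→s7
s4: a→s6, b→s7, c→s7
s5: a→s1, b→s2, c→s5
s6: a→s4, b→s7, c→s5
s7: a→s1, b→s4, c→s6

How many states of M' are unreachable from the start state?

2

No path from s1 leads to s0, s3; the other 6 states are all reachable.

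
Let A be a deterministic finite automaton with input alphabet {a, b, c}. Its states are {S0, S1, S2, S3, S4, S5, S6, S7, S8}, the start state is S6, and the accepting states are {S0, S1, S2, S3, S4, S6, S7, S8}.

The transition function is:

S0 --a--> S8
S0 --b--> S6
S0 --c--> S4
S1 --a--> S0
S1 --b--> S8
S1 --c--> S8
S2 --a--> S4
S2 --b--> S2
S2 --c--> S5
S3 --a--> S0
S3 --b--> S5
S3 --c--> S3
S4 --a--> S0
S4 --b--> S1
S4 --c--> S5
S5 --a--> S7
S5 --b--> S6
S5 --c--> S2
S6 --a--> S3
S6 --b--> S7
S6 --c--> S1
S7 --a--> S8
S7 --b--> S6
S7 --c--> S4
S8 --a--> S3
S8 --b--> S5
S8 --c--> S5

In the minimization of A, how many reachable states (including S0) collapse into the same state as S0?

Start with accepting vs non-accepting: {S0,S1,S2,S3,S4,S6,S7,S8} | {S5}.
Refine {S0,S1,S2,S3,S4,S6,S7,S8} on symbol b: members go to different blocks, giving {S0,S1,S2,S4,S6,S7} and {S3,S8}.
On input a, block {S0,S1,S2,S4,S6,S7} splits into {S0,S6,S7} and {S1,S2,S4}.
Refine {S3,S8} on symbol a: members go to different blocks, giving {S3} and {S8}.
Refine {S0,S6,S7} on symbol a: members go to different blocks, giving {S0,S7} and {S6}.
Refine {S1,S2,S4} on symbol a: members go to different blocks, giving {S1,S4} and {S2}.
Split {S1,S4} by δ(·,b) → {S1} and {S4}.
Stable partition: {S0,S7} | {S5} | {S3} | {S1} | {S8} | {S6} | {S2} | {S4} — 8 equivalence classes.
State S0 belongs to the block {S0,S7}, which has 2 states.

2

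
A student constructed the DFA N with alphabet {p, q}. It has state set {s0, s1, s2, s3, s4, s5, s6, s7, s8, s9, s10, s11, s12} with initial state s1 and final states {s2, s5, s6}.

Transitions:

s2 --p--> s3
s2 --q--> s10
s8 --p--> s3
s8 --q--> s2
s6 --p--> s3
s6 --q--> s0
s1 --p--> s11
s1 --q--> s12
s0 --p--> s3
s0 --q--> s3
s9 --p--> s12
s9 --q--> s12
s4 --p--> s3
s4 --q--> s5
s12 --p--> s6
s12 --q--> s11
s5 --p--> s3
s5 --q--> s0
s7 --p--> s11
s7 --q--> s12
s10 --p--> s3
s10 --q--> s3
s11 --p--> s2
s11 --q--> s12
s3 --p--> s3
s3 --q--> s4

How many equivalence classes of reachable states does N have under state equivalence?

First remove the unreachable states {s7,s8,s9}; 10 states remain.
Start with accepting vs non-accepting: {s2,s5,s6} | {s0,s1,s3,s4,s10,s11,s12}.
Split {s0,s1,s3,s4,s10,s11,s12} by δ(·,p) → {s0,s1,s3,s4,s10} and {s11,s12}.
Split {s0,s1,s3,s4,s10} by δ(·,p) → {s0,s3,s4,s10} and {s1}.
On input q, block {s0,s3,s4,s10} splits into {s0,s3,s10} and {s4}.
Refine {s0,s3,s10} on symbol q: members go to different blocks, giving {s0,s10} and {s3}.
The partition is now stable with 6 blocks: {s2,s5,s6} | {s0,s10} | {s11,s12} | {s1} | {s4} | {s3}.

6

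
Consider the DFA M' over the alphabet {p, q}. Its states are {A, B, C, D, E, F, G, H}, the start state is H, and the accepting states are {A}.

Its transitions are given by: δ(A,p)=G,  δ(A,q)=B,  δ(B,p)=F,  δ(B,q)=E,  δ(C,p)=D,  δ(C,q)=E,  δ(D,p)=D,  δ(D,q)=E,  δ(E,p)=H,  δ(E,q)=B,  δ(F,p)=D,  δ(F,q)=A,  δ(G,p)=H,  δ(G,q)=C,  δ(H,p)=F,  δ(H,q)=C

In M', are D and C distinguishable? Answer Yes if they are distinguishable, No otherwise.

No

Every state is reachable, so we keep all 8.
Start with accepting vs non-accepting: {A} | {B,C,D,E,F,G,H}.
Split {B,C,D,E,F,G,H} by δ(·,q) → {B,C,D,E,G,H} and {F}.
Refine {B,C,D,E,G,H} on symbol p: members go to different blocks, giving {C,D,E,G} and {B,H}.
On input p, block {C,D,E,G} splits into {C,D} and {E,G}.
On input q, block {B,H} splits into {B} and {H}.
Split {E,G} by δ(·,q) → {E} and {G}.
No further refinement is possible. Final partition (7 blocks): {A} | {C,D} | {F} | {B} | {E} | {H} | {G}.
D and C lie in the same block of the stable partition, so they are equivalent — no string distinguishes them.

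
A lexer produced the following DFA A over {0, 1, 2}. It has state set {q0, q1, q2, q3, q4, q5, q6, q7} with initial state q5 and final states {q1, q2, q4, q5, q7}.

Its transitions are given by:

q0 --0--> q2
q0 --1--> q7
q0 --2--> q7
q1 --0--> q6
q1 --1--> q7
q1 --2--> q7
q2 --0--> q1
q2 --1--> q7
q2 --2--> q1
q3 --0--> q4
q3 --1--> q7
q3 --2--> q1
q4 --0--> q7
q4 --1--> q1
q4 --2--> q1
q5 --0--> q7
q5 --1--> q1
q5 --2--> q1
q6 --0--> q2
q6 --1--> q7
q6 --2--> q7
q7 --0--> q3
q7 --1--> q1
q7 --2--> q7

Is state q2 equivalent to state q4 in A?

Reachable states from the start: {q1,q2,q3,q4,q5,q6,q7}. Unreachable: {q0} — drop them.
P0 = {q1,q2,q4,q5,q7} | {q3,q6}.
Refine {q1,q2,q4,q5,q7} on symbol 0: members go to different blocks, giving {q2,q4,q5} and {q1,q7}.
No further refinement is possible. Final partition (3 blocks): {q2,q4,q5} | {q3,q6} | {q1,q7}.
q2 and q4 lie in the same block of the stable partition, so they are equivalent — no string distinguishes them.

Yes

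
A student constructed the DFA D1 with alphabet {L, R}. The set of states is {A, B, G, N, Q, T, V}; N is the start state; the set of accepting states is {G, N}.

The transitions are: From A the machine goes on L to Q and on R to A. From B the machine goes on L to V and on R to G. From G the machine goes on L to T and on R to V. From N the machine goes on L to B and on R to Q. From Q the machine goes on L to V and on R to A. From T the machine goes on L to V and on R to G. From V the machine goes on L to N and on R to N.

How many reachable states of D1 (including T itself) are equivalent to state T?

All states are reachable from the start state.
Initial partition by acceptance: {G,N} | {A,B,Q,T,V}.
Refine {A,B,Q,T,V} on symbol L: members go to different blocks, giving {A,B,Q,T} and {V}.
On input R, block {G,N} splits into {N} and {G}.
Refine {A,B,Q,T} on symbol L: members go to different blocks, giving {B,Q,T} and {A}.
Split {B,Q,T} by δ(·,R) → {B,T} and {Q}.
Stable partition: {N} | {B,T} | {V} | {G} | {A} | {Q} — 6 equivalence classes.
State T belongs to the block {B,T}, which has 2 states.

2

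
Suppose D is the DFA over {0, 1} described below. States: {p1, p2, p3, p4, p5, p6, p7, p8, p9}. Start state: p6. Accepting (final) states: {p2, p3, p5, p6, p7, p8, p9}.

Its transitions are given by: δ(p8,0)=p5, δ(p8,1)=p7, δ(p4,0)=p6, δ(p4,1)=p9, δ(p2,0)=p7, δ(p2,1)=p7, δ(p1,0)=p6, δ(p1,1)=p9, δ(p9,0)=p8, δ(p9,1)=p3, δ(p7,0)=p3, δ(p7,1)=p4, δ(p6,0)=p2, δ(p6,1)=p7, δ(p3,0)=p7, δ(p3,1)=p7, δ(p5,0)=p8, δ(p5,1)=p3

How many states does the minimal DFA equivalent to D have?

Reachable states from the start: {p2,p3,p4,p5,p6,p7,p8,p9}. Unreachable: {p1} — drop them.
Initial partition by acceptance: {p2,p3,p5,p6,p7,p8,p9} | {p4}.
On input 1, block {p2,p3,p5,p6,p7,p8,p9} splits into {p2,p3,p5,p6,p8,p9} and {p7}.
Split {p2,p3,p5,p6,p8,p9} by δ(·,0) → {p5,p6,p8,p9} and {p2,p3}.
Refine {p5,p6,p8,p9} on symbol 0: members go to different blocks, giving {p5,p8,p9} and {p6}.
Split {p5,p8,p9} by δ(·,1) → {p5,p9} and {p8}.
The partition is now stable with 6 blocks: {p5,p9} | {p4} | {p7} | {p2,p3} | {p6} | {p8}.

6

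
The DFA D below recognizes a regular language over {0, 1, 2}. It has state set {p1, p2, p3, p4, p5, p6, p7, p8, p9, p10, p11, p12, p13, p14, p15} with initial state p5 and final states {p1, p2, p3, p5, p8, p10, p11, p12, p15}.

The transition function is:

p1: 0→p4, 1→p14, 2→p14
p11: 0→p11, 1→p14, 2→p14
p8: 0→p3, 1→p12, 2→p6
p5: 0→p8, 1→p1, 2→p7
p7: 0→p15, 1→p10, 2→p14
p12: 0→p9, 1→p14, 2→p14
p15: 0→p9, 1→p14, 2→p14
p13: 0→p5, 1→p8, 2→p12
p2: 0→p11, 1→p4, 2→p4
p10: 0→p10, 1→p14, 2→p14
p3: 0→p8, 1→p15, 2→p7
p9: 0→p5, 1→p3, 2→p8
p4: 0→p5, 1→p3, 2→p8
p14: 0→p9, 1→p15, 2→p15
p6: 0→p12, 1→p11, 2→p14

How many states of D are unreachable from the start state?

2

Starting at p5 and following transitions, the reachable set is {p1, p3, p4, p5, p6, p7, p8, p9, p10, p11, p12, p14, p15}. That leaves p2, p13 unreachable — 2 in total.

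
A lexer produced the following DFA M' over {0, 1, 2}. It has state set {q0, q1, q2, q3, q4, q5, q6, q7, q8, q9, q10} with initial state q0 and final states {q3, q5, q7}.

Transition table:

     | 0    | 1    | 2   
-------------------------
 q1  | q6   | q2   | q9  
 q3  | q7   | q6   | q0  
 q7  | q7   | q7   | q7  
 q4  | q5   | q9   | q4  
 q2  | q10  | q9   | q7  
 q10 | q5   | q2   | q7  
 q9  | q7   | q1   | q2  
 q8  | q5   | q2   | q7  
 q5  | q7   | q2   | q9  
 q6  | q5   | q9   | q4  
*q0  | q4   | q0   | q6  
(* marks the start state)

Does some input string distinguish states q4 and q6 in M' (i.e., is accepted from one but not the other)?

States {q3,q8} cannot be reached from the start state, so discard them.
P0 = {q5,q7} | {q0,q1,q2,q4,q6,q9,q10}.
Refine {q5,q7} on symbol 1: members go to different blocks, giving {q5} and {q7}.
On input 0, block {q0,q1,q2,q4,q6,q9,q10} splits into {q0,q1,q2} and {q4,q6,q10} and {q9}.
Split {q0,q1,q2} by δ(·,1) → {q0,q1} and {q2}.
Split {q0,q1} by δ(·,1) → {q0} and {q1}.
Refine {q4,q6,q10} on symbol 1: members go to different blocks, giving {q4,q6} and {q10}.
Stable partition: {q5} | {q0} | {q7} | {q4,q6} | {q9} | {q2} | {q1} | {q10} — 8 equivalence classes.
q4 and q6 lie in the same block of the stable partition, so they are equivalent — no string distinguishes them.

No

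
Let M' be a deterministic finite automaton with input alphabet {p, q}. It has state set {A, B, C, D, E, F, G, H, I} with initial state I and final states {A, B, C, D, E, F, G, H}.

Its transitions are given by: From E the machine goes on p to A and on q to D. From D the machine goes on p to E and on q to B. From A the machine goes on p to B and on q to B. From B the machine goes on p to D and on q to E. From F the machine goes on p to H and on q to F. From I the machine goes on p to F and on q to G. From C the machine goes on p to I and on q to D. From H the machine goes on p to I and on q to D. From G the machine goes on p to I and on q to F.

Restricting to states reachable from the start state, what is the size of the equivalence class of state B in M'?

Reachable states from the start: {A,B,D,E,F,G,H,I}. Unreachable: {C} — drop them.
P0 = {A,B,D,E,F,G,H} | {I}.
Refine {A,B,D,E,F,G,H} on symbol p: members go to different blocks, giving {A,B,D,E,F} and {G,H}.
Split {A,B,D,E,F} by δ(·,p) → {A,B,D,E} and {F}.
Refine {G,H} on symbol q: members go to different blocks, giving {G} and {H}.
No further refinement is possible. Final partition (5 blocks): {A,B,D,E} | {I} | {G} | {F} | {H}.
The equivalence class containing B is {A,B,D,E}, of size 4.

4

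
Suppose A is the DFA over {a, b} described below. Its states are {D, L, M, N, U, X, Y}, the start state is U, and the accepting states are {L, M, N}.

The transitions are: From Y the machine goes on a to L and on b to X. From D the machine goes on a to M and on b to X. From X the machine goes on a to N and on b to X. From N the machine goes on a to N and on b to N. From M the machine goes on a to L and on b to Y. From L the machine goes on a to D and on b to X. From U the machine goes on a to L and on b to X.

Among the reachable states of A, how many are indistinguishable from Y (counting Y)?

2

All states are reachable from the start state.
Initial partition by acceptance: {L,M,N} | {D,U,X,Y}.
Split {L,M,N} by δ(·,a) → {M,N} and {L}.
On input a, block {M,N} splits into {N} and {M}.
Refine {D,U,X,Y} on symbol a: members go to different blocks, giving {U,Y} and {X} and {D}.
Stable partition: {N} | {U,Y} | {L} | {M} | {X} | {D} — 6 equivalence classes.
State Y belongs to the block {U,Y}, which has 2 states.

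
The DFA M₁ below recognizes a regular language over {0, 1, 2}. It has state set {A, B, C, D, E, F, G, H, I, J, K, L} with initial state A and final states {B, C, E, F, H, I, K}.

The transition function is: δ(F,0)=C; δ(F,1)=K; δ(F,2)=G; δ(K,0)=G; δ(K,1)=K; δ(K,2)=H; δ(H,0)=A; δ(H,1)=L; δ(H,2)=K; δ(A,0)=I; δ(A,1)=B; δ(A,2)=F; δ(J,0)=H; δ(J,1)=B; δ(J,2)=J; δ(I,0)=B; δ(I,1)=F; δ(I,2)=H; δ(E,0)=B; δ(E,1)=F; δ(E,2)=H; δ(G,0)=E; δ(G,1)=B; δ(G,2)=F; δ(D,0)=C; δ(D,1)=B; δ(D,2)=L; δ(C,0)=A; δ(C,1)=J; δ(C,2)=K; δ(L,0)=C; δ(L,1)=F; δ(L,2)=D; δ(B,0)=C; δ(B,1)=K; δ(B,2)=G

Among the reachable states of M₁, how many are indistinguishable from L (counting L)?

3

Start with accepting vs non-accepting: {B,C,E,F,H,I,K} | {A,D,G,J,L}.
Refine {B,C,E,F,H,I,K} on symbol 0: members go to different blocks, giving {B,E,F,I} and {C,H,K}.
Split {B,E,F,I} by δ(·,0) → {B,F} and {E,I}.
Split {A,D,G,J,L} by δ(·,0) → {D,J,L} and {A,G}.
On input 1, block {C,H,K} splits into {C,H} and {K}.
The partition is now stable with 6 blocks: {B,F} | {D,J,L} | {C,H} | {E,I} | {A,G} | {K}.
The equivalence class containing L is {D,J,L}, of size 3.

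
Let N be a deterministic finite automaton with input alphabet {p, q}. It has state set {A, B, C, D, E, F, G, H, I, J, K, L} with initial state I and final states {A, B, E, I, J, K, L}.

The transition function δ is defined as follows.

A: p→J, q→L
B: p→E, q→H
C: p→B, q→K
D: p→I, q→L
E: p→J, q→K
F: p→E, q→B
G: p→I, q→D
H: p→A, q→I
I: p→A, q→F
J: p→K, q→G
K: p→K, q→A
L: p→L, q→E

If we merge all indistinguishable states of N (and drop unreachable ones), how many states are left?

7

Reachable states from the start: {A,B,D,E,F,G,H,I,J,K,L}. Unreachable: {C} — drop them.
Start with accepting vs non-accepting: {A,B,E,I,J,K,L} | {D,F,G,H}.
On input q, block {A,B,E,I,J,K,L} splits into {A,E,K,L} and {B,I,J}.
Refine {A,E,K,L} on symbol p: members go to different blocks, giving {A,E} and {K,L}.
Split {D,F,G,H} by δ(·,p) → {D,G} and {F,H}.
Refine {D,G} on symbol q: members go to different blocks, giving {D} and {G}.
On input p, block {B,I,J} splits into {B,I} and {J}.
Stable partition: {A,E} | {D} | {B,I} | {K,L} | {F,H} | {G} | {J} — 7 equivalence classes.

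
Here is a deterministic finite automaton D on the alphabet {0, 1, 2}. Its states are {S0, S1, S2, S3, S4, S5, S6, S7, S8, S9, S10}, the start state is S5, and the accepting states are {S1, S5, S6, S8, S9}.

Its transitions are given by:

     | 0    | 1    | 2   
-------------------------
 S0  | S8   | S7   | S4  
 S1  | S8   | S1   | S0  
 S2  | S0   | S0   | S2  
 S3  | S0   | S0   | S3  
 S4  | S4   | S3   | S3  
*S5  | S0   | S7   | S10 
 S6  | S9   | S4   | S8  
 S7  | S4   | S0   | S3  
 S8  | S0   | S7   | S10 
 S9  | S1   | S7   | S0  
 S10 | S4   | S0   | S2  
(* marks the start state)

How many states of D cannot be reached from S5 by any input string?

3

BFS from S5 reaches {S0, S2, S3, S4, S5, S7, S8, S10}; the 3 state(s) S1, S6, S9 are never visited.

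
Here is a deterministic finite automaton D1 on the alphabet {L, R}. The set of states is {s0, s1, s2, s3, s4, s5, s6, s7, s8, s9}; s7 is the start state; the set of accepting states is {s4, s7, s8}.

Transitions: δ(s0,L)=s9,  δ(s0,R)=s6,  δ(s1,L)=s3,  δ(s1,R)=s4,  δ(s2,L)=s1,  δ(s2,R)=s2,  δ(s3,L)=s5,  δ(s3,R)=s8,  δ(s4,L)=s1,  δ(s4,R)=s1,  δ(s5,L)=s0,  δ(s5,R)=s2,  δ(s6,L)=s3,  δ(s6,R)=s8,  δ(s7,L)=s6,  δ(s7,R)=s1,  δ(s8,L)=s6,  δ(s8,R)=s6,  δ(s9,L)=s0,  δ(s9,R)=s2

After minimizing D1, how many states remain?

6

All states are reachable from the start state.
Start with accepting vs non-accepting: {s4,s7,s8} | {s0,s1,s2,s3,s5,s6,s9}.
Split {s0,s1,s2,s3,s5,s6,s9} by δ(·,R) → {s0,s2,s5,s9} and {s1,s3,s6}.
Split {s0,s2,s5,s9} by δ(·,L) → {s0,s5,s9} and {s2}.
Refine {s0,s5,s9} on symbol R: members go to different blocks, giving {s5,s9} and {s0}.
Split {s1,s3,s6} by δ(·,L) → {s1,s6} and {s3}.
The partition is now stable with 6 blocks: {s4,s7,s8} | {s5,s9} | {s1,s6} | {s2} | {s0} | {s3}.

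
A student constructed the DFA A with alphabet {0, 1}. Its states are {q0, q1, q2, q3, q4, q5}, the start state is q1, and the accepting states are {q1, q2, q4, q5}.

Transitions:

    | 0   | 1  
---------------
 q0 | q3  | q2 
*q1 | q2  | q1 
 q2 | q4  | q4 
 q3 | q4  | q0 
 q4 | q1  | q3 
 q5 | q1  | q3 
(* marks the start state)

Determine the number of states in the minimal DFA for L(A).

5

States {q5} cannot be reached from the start state, so discard them.
Initial partition by acceptance: {q1,q2,q4} | {q0,q3}.
Refine {q1,q2,q4} on symbol 1: members go to different blocks, giving {q1,q2} and {q4}.
Split {q1,q2} by δ(·,0) → {q1} and {q2}.
Refine {q0,q3} on symbol 0: members go to different blocks, giving {q0} and {q3}.
No further refinement is possible. Final partition (5 blocks): {q1} | {q0} | {q4} | {q2} | {q3}.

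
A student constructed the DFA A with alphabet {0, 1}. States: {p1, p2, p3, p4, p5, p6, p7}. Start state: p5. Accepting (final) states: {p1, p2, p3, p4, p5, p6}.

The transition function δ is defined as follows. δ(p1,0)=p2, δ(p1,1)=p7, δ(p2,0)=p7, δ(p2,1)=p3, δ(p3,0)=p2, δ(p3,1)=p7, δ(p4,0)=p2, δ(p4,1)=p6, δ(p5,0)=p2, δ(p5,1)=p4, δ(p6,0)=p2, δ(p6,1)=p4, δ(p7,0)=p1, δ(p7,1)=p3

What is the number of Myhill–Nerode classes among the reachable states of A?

4

Every state is reachable, so we keep all 7.
Start with accepting vs non-accepting: {p1,p2,p3,p4,p5,p6} | {p7}.
Refine {p1,p2,p3,p4,p5,p6} on symbol 0: members go to different blocks, giving {p1,p3,p4,p5,p6} and {p2}.
On input 1, block {p1,p3,p4,p5,p6} splits into {p4,p5,p6} and {p1,p3}.
The partition is now stable with 4 blocks: {p4,p5,p6} | {p7} | {p2} | {p1,p3}.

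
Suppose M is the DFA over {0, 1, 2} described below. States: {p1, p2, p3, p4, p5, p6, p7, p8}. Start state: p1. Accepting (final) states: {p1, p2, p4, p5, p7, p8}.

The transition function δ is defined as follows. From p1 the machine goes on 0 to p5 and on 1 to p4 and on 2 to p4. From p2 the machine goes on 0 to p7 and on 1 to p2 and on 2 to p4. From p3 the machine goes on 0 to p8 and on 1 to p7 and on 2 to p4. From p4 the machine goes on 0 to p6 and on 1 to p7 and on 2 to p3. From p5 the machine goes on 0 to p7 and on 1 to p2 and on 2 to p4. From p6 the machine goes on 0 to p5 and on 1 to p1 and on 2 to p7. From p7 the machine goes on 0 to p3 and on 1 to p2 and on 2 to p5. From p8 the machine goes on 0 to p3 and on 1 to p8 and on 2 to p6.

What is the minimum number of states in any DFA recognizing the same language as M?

P0 = {p1,p2,p4,p5,p7,p8} | {p3,p6}.
Split {p1,p2,p4,p5,p7,p8} by δ(·,0) → {p1,p2,p5} and {p4,p7,p8}.
On input 0, block {p1,p2,p5} splits into {p2,p5} and {p1}.
Refine {p3,p6} on symbol 0: members go to different blocks, giving {p3} and {p6}.
Split {p4,p7,p8} by δ(·,0) → {p7,p8} and {p4}.
Refine {p7,p8} on symbol 1: members go to different blocks, giving {p7} and {p8}.
Stable partition: {p2,p5} | {p3} | {p7} | {p1} | {p6} | {p4} | {p8} — 7 equivalence classes.

7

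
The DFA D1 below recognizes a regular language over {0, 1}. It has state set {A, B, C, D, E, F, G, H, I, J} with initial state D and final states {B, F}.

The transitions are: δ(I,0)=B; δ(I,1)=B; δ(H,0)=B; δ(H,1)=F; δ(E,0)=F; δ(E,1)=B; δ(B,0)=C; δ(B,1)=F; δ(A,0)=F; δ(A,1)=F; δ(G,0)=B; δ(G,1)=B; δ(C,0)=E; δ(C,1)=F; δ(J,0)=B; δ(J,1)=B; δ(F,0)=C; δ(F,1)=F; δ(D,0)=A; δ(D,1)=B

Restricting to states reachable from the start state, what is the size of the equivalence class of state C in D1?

States {G,H,I,J} cannot be reached from the start state, so discard them.
Start with accepting vs non-accepting: {B,F} | {A,C,D,E}.
Refine {A,C,D,E} on symbol 0: members go to different blocks, giving {A,E} and {C,D}.
Stable partition: {B,F} | {A,E} | {C,D} — 3 equivalence classes.
The equivalence class containing C is {C,D}, of size 2.

2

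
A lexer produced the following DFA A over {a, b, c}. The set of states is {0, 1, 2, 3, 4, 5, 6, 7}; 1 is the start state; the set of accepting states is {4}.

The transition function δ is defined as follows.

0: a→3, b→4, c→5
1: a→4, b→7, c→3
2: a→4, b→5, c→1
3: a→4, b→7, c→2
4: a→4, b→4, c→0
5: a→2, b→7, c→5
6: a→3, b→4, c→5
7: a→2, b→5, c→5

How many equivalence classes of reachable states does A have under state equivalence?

4

States {6} cannot be reached from the start state, so discard them.
P0 = {4} | {0,1,2,3,5,7}.
On input a, block {0,1,2,3,5,7} splits into {0,5,7} and {1,2,3}.
Split {0,5,7} by δ(·,b) → {5,7} and {0}.
The partition is now stable with 4 blocks: {4} | {5,7} | {1,2,3} | {0}.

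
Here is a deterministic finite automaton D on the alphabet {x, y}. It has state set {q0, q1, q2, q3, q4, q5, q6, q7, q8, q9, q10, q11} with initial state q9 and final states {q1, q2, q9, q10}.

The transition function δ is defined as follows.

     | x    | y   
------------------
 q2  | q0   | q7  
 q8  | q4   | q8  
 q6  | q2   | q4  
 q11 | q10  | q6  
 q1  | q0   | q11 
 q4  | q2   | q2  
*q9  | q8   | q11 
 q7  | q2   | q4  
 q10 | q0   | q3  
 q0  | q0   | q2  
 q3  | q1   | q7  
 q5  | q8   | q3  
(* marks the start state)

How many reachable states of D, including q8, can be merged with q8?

Reachable states from the start: {q0,q1,q2,q3,q4,q6,q7,q8,q9,q10,q11}. Unreachable: {q5} — drop them.
P0 = {q1,q2,q9,q10} | {q0,q3,q4,q6,q7,q8,q11}.
On input x, block {q0,q3,q4,q6,q7,q8,q11} splits into {q3,q4,q6,q7,q11} and {q0,q8}.
Refine {q3,q4,q6,q7,q11} on symbol y: members go to different blocks, giving {q3,q6,q7,q11} and {q4}.
Split {q3,q6,q7,q11} by δ(·,y) → {q3,q11} and {q6,q7}.
Split {q1,q2,q9,q10} by δ(·,y) → {q1,q9,q10} and {q2}.
Split {q0,q8} by δ(·,x) → {q0} and {q8}.
Split {q1,q9,q10} by δ(·,x) → {q1,q10} and {q9}.
The partition is now stable with 8 blocks: {q1,q10} | {q3,q11} | {q0} | {q4} | {q6,q7} | {q2} | {q8} | {q9}.
The equivalence class containing q8 is {q8}, of size 1.

1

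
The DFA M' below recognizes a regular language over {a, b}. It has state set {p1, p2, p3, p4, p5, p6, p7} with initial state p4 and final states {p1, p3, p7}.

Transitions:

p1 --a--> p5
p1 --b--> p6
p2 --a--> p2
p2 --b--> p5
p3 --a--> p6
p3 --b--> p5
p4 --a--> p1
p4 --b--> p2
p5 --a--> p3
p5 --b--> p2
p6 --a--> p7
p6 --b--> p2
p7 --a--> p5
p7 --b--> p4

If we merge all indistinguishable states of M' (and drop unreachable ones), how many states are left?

All states are reachable from the start state.
P0 = {p1,p3,p7} | {p2,p4,p5,p6}.
On input a, block {p2,p4,p5,p6} splits into {p4,p5,p6} and {p2}.
The partition is now stable with 3 blocks: {p1,p3,p7} | {p4,p5,p6} | {p2}.

3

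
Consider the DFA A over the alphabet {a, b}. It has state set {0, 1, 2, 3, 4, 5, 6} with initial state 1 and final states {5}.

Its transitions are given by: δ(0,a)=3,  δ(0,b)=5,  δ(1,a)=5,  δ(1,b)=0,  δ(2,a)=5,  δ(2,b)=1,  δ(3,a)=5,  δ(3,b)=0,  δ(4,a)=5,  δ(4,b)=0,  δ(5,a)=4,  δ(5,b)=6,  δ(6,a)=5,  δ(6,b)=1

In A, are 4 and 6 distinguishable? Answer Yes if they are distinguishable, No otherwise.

Yes

Reachable states from the start: {0,1,3,4,5,6}. Unreachable: {2} — drop them.
Initial partition by acceptance: {5} | {0,1,3,4,6}.
Split {0,1,3,4,6} by δ(·,a) → {1,3,4,6} and {0}.
On input b, block {1,3,4,6} splits into {1,3,4} and {6}.
The partition is now stable with 4 blocks: {5} | {1,3,4} | {0} | {6}.
4 and 6 end up in different blocks, so they are distinguishable. For instance, the string 'ba' is accepted from only 6.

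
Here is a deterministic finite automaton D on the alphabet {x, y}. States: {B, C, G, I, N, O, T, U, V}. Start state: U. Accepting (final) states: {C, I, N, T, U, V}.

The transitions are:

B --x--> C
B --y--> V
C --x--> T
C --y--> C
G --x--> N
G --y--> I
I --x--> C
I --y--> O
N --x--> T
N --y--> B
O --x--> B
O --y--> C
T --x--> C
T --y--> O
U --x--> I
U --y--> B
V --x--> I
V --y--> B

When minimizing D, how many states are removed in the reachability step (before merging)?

No path from U leads to G, N; the other 7 states are all reachable.

2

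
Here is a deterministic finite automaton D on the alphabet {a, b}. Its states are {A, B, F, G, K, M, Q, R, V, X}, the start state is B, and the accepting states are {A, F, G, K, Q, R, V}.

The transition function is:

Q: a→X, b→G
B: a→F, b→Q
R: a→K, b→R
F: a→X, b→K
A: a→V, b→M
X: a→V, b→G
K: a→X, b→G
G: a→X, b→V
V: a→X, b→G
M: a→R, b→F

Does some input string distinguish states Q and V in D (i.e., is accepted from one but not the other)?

No

Reachable states from the start: {B,F,G,K,Q,V,X}. Unreachable: {A,M,R} — drop them.
P0 = {F,G,K,Q,V} | {B,X}.
Stable partition: {F,G,K,Q,V} | {B,X} — 2 equivalence classes.
Q and V lie in the same block of the stable partition, so they are equivalent — no string distinguishes them.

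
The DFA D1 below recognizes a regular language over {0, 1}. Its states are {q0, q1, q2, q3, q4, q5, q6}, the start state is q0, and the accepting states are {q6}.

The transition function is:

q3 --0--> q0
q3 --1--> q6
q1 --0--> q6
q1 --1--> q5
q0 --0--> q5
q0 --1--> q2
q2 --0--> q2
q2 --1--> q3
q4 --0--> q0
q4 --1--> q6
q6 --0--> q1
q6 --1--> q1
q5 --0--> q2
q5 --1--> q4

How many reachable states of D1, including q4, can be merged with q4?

2

Every state is reachable, so we keep all 7.
Start with accepting vs non-accepting: {q6} | {q0,q1,q2,q3,q4,q5}.
Split {q0,q1,q2,q3,q4,q5} by δ(·,0) → {q0,q2,q3,q4,q5} and {q1}.
Split {q0,q2,q3,q4,q5} by δ(·,1) → {q0,q2,q5} and {q3,q4}.
Refine {q0,q2,q5} on symbol 1: members go to different blocks, giving {q2,q5} and {q0}.
Stable partition: {q6} | {q2,q5} | {q1} | {q3,q4} | {q0} — 5 equivalence classes.
The equivalence class containing q4 is {q3,q4}, of size 2.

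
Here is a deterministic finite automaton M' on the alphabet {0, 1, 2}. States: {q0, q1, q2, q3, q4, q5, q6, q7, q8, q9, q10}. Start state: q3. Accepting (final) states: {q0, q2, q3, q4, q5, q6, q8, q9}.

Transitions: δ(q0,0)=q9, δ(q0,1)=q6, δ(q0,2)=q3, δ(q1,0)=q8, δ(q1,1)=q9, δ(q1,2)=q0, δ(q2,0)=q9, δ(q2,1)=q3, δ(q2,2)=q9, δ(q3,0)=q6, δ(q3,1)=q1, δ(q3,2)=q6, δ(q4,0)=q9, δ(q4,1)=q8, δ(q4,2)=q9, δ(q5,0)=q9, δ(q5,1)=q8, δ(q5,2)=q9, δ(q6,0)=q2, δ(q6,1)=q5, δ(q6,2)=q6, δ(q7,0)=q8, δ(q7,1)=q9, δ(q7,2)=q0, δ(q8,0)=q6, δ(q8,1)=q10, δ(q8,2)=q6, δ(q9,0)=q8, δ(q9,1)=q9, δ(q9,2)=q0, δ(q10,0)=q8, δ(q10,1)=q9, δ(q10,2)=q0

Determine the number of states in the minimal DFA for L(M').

States {q4,q7} cannot be reached from the start state, so discard them.
Initial partition by acceptance: {q0,q2,q3,q5,q6,q8,q9} | {q1,q10}.
Refine {q0,q2,q3,q5,q6,q8,q9} on symbol 1: members go to different blocks, giving {q0,q2,q5,q6,q9} and {q3,q8}.
Split {q0,q2,q5,q6,q9} by δ(·,0) → {q0,q2,q5,q6} and {q9}.
Refine {q0,q2,q5,q6} on symbol 0: members go to different blocks, giving {q0,q2,q5} and {q6}.
Refine {q0,q2,q5} on symbol 1: members go to different blocks, giving {q2,q5} and {q0}.
Stable partition: {q2,q5} | {q1,q10} | {q3,q8} | {q9} | {q6} | {q0} — 6 equivalence classes.

6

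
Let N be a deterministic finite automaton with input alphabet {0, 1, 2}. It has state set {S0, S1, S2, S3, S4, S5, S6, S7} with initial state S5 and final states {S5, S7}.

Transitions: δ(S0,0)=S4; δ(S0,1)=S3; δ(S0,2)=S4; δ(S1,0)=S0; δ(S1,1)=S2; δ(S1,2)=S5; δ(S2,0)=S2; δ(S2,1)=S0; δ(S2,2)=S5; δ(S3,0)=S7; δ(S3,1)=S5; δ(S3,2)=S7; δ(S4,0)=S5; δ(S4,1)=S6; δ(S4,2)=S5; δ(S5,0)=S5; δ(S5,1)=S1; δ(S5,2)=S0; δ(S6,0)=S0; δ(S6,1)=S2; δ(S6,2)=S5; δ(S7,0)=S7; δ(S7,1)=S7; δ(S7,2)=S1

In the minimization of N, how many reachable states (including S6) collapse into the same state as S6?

2

All states are reachable from the start state.
P0 = {S5,S7} | {S0,S1,S2,S3,S4,S6}.
On input 1, block {S5,S7} splits into {S5} and {S7}.
Refine {S0,S1,S2,S3,S4,S6} on symbol 0: members go to different blocks, giving {S0,S1,S2,S6} and {S3} and {S4}.
Refine {S0,S1,S2,S6} on symbol 0: members go to different blocks, giving {S1,S2,S6} and {S0}.
On input 0, block {S1,S2,S6} splits into {S1,S6} and {S2}.
No further refinement is possible. Final partition (7 blocks): {S5} | {S1,S6} | {S7} | {S3} | {S4} | {S0} | {S2}.
The equivalence class containing S6 is {S1,S6}, of size 2.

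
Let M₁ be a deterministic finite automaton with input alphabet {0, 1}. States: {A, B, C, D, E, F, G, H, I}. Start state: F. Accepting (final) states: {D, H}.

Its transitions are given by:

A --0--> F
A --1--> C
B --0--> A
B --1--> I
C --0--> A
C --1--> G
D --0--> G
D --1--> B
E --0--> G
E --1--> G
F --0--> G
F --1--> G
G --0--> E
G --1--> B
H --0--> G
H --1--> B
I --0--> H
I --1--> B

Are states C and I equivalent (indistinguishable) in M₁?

First remove the unreachable states {D}; 8 states remain.
P0 = {H} | {A,B,C,E,F,G,I}.
Refine {A,B,C,E,F,G,I} on symbol 0: members go to different blocks, giving {A,B,C,E,F,G} and {I}.
On input 1, block {A,B,C,E,F,G} splits into {A,C,E,F,G} and {B}.
On input 1, block {A,C,E,F,G} splits into {A,C,E,F} and {G}.
Split {A,C,E,F} by δ(·,0) → {A,C} and {E,F}.
Split {A,C} by δ(·,0) → {A} and {C}.
No further refinement is possible. Final partition (7 blocks): {H} | {A} | {I} | {B} | {G} | {E,F} | {C}.
C and I end up in different blocks, so they are distinguishable. For instance, the string '0' is accepted from only I.

No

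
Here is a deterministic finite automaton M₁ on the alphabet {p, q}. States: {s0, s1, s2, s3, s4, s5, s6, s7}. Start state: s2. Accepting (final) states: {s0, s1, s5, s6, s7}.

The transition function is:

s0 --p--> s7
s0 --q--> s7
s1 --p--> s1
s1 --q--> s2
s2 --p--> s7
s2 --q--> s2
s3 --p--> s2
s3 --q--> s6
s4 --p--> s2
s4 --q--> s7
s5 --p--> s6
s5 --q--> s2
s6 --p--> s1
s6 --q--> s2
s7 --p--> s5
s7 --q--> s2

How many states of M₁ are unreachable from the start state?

3

Starting at s2 and following transitions, the reachable set is {s1, s2, s5, s6, s7}. That leaves s0, s3, s4 unreachable — 3 in total.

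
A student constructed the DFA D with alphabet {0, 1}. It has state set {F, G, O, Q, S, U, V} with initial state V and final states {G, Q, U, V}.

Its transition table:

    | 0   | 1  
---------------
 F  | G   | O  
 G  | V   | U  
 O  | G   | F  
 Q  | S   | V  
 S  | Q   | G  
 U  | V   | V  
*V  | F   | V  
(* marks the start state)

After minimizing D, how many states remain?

4

States {Q,S} cannot be reached from the start state, so discard them.
P0 = {G,U,V} | {F,O}.
Refine {G,U,V} on symbol 0: members go to different blocks, giving {G,U} and {V}.
Split {G,U} by δ(·,1) → {U} and {G}.
The partition is now stable with 4 blocks: {U} | {F,O} | {V} | {G}.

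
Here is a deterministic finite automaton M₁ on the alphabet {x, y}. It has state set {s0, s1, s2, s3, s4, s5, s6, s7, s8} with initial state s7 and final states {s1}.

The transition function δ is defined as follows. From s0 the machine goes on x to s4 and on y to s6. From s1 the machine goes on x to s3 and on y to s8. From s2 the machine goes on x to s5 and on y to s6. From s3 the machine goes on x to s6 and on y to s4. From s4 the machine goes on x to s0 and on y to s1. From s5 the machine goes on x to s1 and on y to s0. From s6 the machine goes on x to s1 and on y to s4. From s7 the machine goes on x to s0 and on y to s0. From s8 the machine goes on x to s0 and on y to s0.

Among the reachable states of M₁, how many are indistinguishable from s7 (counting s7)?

2

First remove the unreachable states {s2,s5}; 7 states remain.
P0 = {s1} | {s0,s3,s4,s6,s7,s8}.
Refine {s0,s3,s4,s6,s7,s8} on symbol x: members go to different blocks, giving {s0,s3,s4,s7,s8} and {s6}.
Refine {s0,s3,s4,s7,s8} on symbol x: members go to different blocks, giving {s0,s4,s7,s8} and {s3}.
Refine {s0,s4,s7,s8} on symbol y: members go to different blocks, giving {s7,s8} and {s0} and {s4}.
The partition is now stable with 6 blocks: {s1} | {s7,s8} | {s6} | {s3} | {s0} | {s4}.
The equivalence class containing s7 is {s7,s8}, of size 2.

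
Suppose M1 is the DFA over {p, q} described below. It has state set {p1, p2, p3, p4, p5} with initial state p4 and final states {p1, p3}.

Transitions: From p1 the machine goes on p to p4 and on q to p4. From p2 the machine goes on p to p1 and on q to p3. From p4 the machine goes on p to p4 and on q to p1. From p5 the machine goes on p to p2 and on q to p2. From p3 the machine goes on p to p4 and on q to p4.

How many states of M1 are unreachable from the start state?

3

No path from p4 leads to p2, p3, p5; the other 2 states are all reachable.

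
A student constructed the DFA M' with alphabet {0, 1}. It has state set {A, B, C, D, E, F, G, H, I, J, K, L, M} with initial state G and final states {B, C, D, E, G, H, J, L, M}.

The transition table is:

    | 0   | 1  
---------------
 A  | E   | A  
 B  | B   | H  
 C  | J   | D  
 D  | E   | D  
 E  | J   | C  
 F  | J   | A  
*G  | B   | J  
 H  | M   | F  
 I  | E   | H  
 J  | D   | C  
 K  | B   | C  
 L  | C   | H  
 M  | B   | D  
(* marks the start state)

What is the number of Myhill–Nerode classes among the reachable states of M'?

5

First remove the unreachable states {I,K,L}; 10 states remain.
Start with accepting vs non-accepting: {B,C,D,E,G,H,J,M} | {A,F}.
Refine {B,C,D,E,G,H,J,M} on symbol 1: members go to different blocks, giving {B,C,D,E,G,J,M} and {H}.
Refine {B,C,D,E,G,J,M} on symbol 1: members go to different blocks, giving {C,D,E,G,J,M} and {B}.
Split {C,D,E,G,J,M} by δ(·,0) → {C,D,E,J} and {G,M}.
No further refinement is possible. Final partition (5 blocks): {C,D,E,J} | {A,F} | {H} | {B} | {G,M}.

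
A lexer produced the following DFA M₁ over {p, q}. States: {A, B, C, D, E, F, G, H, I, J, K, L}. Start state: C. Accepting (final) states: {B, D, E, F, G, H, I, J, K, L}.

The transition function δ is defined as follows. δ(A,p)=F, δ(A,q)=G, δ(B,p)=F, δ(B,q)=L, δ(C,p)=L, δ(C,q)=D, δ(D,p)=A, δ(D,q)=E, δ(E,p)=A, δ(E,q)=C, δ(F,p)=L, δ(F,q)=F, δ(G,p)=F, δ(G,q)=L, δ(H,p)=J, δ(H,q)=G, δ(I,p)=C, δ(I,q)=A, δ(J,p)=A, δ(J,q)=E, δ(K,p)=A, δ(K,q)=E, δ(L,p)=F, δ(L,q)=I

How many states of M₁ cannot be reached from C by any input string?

4

BFS from C reaches {A, C, D, E, F, G, I, L}; the 4 state(s) B, H, J, K are never visited.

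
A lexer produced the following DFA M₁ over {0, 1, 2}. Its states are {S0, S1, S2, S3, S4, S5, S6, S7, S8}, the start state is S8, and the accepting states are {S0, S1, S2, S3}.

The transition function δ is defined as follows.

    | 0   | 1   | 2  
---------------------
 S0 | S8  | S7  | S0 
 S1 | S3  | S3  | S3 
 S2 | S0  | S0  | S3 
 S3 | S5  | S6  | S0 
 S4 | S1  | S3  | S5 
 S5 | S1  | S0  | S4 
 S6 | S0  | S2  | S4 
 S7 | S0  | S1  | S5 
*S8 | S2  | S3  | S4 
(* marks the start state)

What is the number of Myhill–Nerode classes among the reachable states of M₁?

4

All states are reachable from the start state.
Initial partition by acceptance: {S0,S1,S2,S3} | {S4,S5,S6,S7,S8}.
Split {S0,S1,S2,S3} by δ(·,0) → {S0,S3} and {S1,S2}.
Split {S4,S5,S6,S7,S8} by δ(·,0) → {S4,S5,S8} and {S6,S7}.
The partition is now stable with 4 blocks: {S0,S3} | {S4,S5,S8} | {S1,S2} | {S6,S7}.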